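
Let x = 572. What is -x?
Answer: -572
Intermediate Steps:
-x = -1*572 = -572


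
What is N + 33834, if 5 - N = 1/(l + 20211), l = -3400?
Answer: 568867428/16811 ≈ 33839.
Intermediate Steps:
N = 84054/16811 (N = 5 - 1/(-3400 + 20211) = 5 - 1/16811 = 84054/16811 ≈ 4.9999)
N + 33834 = 84054/16811 + 33834 = 568867428/16811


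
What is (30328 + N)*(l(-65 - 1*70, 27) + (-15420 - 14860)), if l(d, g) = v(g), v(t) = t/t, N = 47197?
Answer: -2347379475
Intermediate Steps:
v(t) = 1
l(d, g) = 1
(30328 + N)*(l(-65 - 1*70, 27) + (-15420 - 14860)) = (30328 + 47197)*(1 + (-15420 - 14860)) = 77525*(1 - 30280) = 77525*(-30279) = -2347379475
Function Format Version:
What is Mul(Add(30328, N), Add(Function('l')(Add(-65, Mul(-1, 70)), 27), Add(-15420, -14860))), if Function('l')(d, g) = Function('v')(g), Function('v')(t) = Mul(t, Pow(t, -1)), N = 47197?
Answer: -2347379475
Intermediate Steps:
Function('v')(t) = 1
Function('l')(d, g) = 1
Mul(Add(30328, N), Add(Function('l')(Add(-65, Mul(-1, 70)), 27), Add(-15420, -14860))) = Mul(Add(30328, 47197), Add(1, Add(-15420, -14860))) = Mul(77525, Add(1, -30280)) = Mul(77525, -30279) = -2347379475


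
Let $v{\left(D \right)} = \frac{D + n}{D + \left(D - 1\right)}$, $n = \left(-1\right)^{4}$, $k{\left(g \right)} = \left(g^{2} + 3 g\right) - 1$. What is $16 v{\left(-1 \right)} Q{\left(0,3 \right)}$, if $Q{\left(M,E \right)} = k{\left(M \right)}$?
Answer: $0$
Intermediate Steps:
$k{\left(g \right)} = -1 + g^{2} + 3 g$
$Q{\left(M,E \right)} = -1 + M^{2} + 3 M$
$n = 1$
$v{\left(D \right)} = \frac{1 + D}{-1 + 2 D}$ ($v{\left(D \right)} = \frac{D + 1}{D + \left(D - 1\right)} = \frac{1 + D}{D + \left(D - 1\right)} = \frac{1 + D}{D + \left(-1 + D\right)} = \frac{1 + D}{-1 + 2 D}$)
$16 v{\left(-1 \right)} Q{\left(0,3 \right)} = 16 \frac{1 - 1}{-1 + 2 \left(-1\right)} \left(-1 + 0^{2} + 3 \cdot 0\right) = 16 \frac{1}{-1 - 2} \cdot 0 \left(-1 + 0 + 0\right) = 16 \frac{1}{-3} \cdot 0 \left(-1\right) = 16 \left(\left(- \frac{1}{3}\right) 0\right) \left(-1\right) = 16 \cdot 0 \left(-1\right) = 0 \left(-1\right) = 0$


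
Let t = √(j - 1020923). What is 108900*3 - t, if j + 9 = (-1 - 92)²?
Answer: 326700 - I*√1012283 ≈ 3.267e+5 - 1006.1*I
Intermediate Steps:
j = 8640 (j = -9 + (-1 - 92)² = -9 + (-93)² = -9 + 8649 = 8640)
t = I*√1012283 (t = √(8640 - 1020923) = √(-1012283) = I*√1012283 ≈ 1006.1*I)
108900*3 - t = 108900*3 - I*√1012283 = 326700 - I*√1012283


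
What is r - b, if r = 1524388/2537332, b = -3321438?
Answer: 2106898111951/634333 ≈ 3.3214e+6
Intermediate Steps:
r = 381097/634333 (r = 1524388*(1/2537332) = 381097/634333 ≈ 0.60078)
r - b = 381097/634333 - 1*(-3321438) = 381097/634333 + 3321438 = 2106898111951/634333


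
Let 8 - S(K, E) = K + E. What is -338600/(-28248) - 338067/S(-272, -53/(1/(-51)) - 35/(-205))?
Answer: 53147286407/350804850 ≈ 151.50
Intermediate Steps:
S(K, E) = 8 - E - K (S(K, E) = 8 - (K + E) = 8 - (E + K) = 8 + (-E - K) = 8 - E - K)
-338600/(-28248) - 338067/S(-272, -53/(1/(-51)) - 35/(-205)) = -338600/(-28248) - 338067/(8 - (-53/(1/(-51)) - 35/(-205)) - 1*(-272)) = -338600*(-1/28248) - 338067/(8 - (-53/(-1/51) - 35*(-1/205)) + 272) = 42325/3531 - 338067/(8 - (-53*(-51) + 7/41) + 272) = 42325/3531 - 338067/(8 - (2703 + 7/41) + 272) = 42325/3531 - 338067/(8 - 1*110830/41 + 272) = 42325/3531 - 338067/(8 - 110830/41 + 272) = 42325/3531 - 338067/(-99350/41) = 42325/3531 - 338067*(-41/99350) = 42325/3531 + 13860747/99350 = 53147286407/350804850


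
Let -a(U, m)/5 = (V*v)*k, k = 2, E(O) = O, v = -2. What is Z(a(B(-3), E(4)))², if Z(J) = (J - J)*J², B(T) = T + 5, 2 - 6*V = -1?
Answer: 0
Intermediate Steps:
V = ½ (V = ⅓ - ⅙*(-1) = ⅓ + ⅙ = ½ ≈ 0.50000)
B(T) = 5 + T
a(U, m) = 10 (a(U, m) = -5*(½)*(-2)*2 = -(-5)*2 = -5*(-2) = 10)
Z(J) = 0 (Z(J) = 0*J² = 0)
Z(a(B(-3), E(4)))² = 0² = 0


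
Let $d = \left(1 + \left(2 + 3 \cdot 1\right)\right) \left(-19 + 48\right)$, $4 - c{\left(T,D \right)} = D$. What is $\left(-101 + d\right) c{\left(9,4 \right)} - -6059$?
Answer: $6059$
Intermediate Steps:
$c{\left(T,D \right)} = 4 - D$
$d = 174$ ($d = \left(1 + \left(2 + 3\right)\right) 29 = \left(1 + 5\right) 29 = 6 \cdot 29 = 174$)
$\left(-101 + d\right) c{\left(9,4 \right)} - -6059 = \left(-101 + 174\right) \left(4 - 4\right) - -6059 = 73 \left(4 - 4\right) + 6059 = 73 \cdot 0 + 6059 = 0 + 6059 = 6059$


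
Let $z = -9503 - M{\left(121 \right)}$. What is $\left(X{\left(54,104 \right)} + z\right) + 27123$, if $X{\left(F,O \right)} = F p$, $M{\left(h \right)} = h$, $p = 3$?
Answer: $17661$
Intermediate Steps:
$z = -9624$ ($z = -9503 - 121 = -9624$)
$X{\left(F,O \right)} = 3 F$ ($X{\left(F,O \right)} = F 3 = 3 F$)
$\left(X{\left(54,104 \right)} + z\right) + 27123 = \left(3 \cdot 54 - 9624\right) + 27123 = \left(162 - 9624\right) + 27123 = -9462 + 27123 = 17661$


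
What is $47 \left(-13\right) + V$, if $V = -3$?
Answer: $-614$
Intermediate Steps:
$47 \left(-13\right) + V = 47 \left(-13\right) - 3 = -611 - 3 = -614$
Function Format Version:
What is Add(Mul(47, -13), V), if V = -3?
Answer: -614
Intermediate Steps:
Add(Mul(47, -13), V) = Add(Mul(47, -13), -3) = Add(-611, -3) = -614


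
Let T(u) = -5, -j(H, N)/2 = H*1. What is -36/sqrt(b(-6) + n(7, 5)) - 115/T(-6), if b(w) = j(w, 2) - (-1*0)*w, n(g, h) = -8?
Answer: 5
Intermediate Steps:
j(H, N) = -2*H
b(w) = -2*w (b(w) = -2*w - (-1*0)*w = -2*w - 0*w = -2*w - 1*0 = -2*w + 0 = -2*w)
-36/sqrt(b(-6) + n(7, 5)) - 115/T(-6) = -36/sqrt(-2*(-6) - 8) - 115/(-5) = -36/sqrt(12 - 8) - 115*(-1/5) = -36/(sqrt(4)) + 23 = -36/2 + 23 = -36*1/2 + 23 = -18 + 23 = 5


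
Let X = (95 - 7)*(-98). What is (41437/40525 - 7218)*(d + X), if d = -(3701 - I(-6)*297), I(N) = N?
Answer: 4125846259391/40525 ≈ 1.0181e+8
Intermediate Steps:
X = -8624 (X = 88*(-98) = -8624)
d = -5483 (d = -(3701 - (-6)*297) = -(3701 - 1*(-1782)) = -(3701 + 1782) = -1*5483 = -5483)
(41437/40525 - 7218)*(d + X) = (41437/40525 - 7218)*(-5483 - 8624) = (41437*(1/40525) - 7218)*(-14107) = (41437/40525 - 7218)*(-14107) = -292468013/40525*(-14107) = 4125846259391/40525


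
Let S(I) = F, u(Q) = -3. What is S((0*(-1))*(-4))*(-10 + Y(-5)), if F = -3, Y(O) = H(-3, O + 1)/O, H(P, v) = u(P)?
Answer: 141/5 ≈ 28.200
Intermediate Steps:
H(P, v) = -3
Y(O) = -3/O
S(I) = -3
S((0*(-1))*(-4))*(-10 + Y(-5)) = -3*(-10 - 3/(-5)) = -3*(-10 - 3*(-⅕)) = -3*(-10 + ⅗) = -3*(-47/5) = 141/5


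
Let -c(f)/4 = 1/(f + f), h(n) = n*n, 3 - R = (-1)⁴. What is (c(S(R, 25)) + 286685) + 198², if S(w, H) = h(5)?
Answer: 8147223/25 ≈ 3.2589e+5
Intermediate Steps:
R = 2 (R = 3 - 1*(-1)⁴ = 3 - 1*1 = 3 - 1 = 2)
h(n) = n²
S(w, H) = 25 (S(w, H) = 5² = 25)
c(f) = -2/f (c(f) = -4/(f + f) = -4*1/(2*f) = -2/f)
(c(S(R, 25)) + 286685) + 198² = (-2/25 + 286685) + 198² = (-2*1/25 + 286685) + 39204 = (-2/25 + 286685) + 39204 = 7167123/25 + 39204 = 8147223/25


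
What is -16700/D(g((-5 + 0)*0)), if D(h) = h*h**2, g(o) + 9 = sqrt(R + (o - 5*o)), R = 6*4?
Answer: 16700/(9 - 2*sqrt(6))**3 ≈ 242.13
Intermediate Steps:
R = 24
g(o) = -9 + sqrt(24 - 4*o) (g(o) = -9 + sqrt(24 + (o - 5*o)) = -9 + sqrt(24 - 4*o))
D(h) = h**3
-16700/D(g((-5 + 0)*0)) = -16700/(-9 + 2*sqrt(6 - (-5 + 0)*0))**3 = -16700/(-9 + 2*sqrt(6 - (-5)*0))**3 = -16700/(-9 + 2*sqrt(6 - 1*0))**3 = -16700/(-9 + 2*sqrt(6 + 0))**3 = -16700/(-9 + 2*sqrt(6))**3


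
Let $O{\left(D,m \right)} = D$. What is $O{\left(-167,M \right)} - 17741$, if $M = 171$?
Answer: $-17908$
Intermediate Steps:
$O{\left(-167,M \right)} - 17741 = -167 - 17741 = -17908$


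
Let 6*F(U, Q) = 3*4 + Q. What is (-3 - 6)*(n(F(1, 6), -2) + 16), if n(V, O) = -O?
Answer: -162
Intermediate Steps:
F(U, Q) = 2 + Q/6 (F(U, Q) = (3*4 + Q)/6 = (12 + Q)/6 = 2 + Q/6)
(-3 - 6)*(n(F(1, 6), -2) + 16) = (-3 - 6)*(-1*(-2) + 16) = -9*(2 + 16) = -9*18 = -162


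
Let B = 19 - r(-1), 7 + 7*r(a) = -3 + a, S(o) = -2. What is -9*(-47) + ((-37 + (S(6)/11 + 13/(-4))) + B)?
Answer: 124167/308 ≈ 403.14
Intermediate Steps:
r(a) = -10/7 + a/7 (r(a) = -1 + (-3 + a)/7 = -1 + (-3/7 + a/7) = -10/7 + a/7)
B = 144/7 (B = 19 - (-10/7 + (1/7)*(-1)) = 19 - (-10/7 - 1/7) = 19 - 1*(-11/7) = 19 + 11/7 = 144/7 ≈ 20.571)
-9*(-47) + ((-37 + (S(6)/11 + 13/(-4))) + B) = -9*(-47) + ((-37 + (-2/11 + 13/(-4))) + 144/7) = 423 + ((-37 + (-2*1/11 + 13*(-1/4))) + 144/7) = 423 + ((-37 + (-2/11 - 13/4)) + 144/7) = 423 + ((-37 - 151/44) + 144/7) = 423 + (-1779/44 + 144/7) = 423 - 6117/308 = 124167/308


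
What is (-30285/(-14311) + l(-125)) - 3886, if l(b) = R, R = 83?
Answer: -54394448/14311 ≈ -3800.9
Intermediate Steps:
l(b) = 83
(-30285/(-14311) + l(-125)) - 3886 = (-30285/(-14311) + 83) - 3886 = (-30285*(-1/14311) + 83) - 3886 = (30285/14311 + 83) - 3886 = 1218098/14311 - 3886 = -54394448/14311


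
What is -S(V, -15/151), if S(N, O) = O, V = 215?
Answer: 15/151 ≈ 0.099338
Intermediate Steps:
-S(V, -15/151) = -(-15)/151 = -1*(-15/151) = 15/151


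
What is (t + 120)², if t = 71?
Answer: 36481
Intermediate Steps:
(t + 120)² = (71 + 120)² = 191² = 36481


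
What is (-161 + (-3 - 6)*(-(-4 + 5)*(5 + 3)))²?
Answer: 7921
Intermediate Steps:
(-161 + (-3 - 6)*(-(-4 + 5)*(5 + 3)))² = (-161 - (-9)*1*8)² = (-161 - (-9)*8)² = (-161 - 9*(-8))² = (-161 + 72)² = (-89)² = 7921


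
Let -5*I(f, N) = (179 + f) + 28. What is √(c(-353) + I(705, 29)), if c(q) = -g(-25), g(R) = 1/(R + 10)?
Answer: I*√1641/3 ≈ 13.503*I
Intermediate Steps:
g(R) = 1/(10 + R)
I(f, N) = -207/5 - f/5 (I(f, N) = -((179 + f) + 28)/5 = -(207 + f)/5 = -207/5 - f/5)
c(q) = 1/15 (c(q) = -1/(10 - 25) = -1/(-15) = -1*(-1/15) = 1/15)
√(c(-353) + I(705, 29)) = √(1/15 + (-207/5 - ⅕*705)) = √(1/15 + (-207/5 - 141)) = √(1/15 - 912/5) = √(-547/3) = I*√1641/3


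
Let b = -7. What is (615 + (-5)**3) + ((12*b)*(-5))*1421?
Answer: 597310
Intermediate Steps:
(615 + (-5)**3) + ((12*b)*(-5))*1421 = (615 + (-5)**3) + ((12*(-7))*(-5))*1421 = (615 - 125) - 84*(-5)*1421 = 490 + 420*1421 = 490 + 596820 = 597310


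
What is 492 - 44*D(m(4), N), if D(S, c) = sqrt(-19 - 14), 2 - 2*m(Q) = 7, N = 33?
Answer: 492 - 44*I*sqrt(33) ≈ 492.0 - 252.76*I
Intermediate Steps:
m(Q) = -5/2 (m(Q) = 1 - 1/2*7 = 1 - 7/2 = -5/2)
D(S, c) = I*sqrt(33) (D(S, c) = sqrt(-33) = I*sqrt(33))
492 - 44*D(m(4), N) = 492 - 44*I*sqrt(33)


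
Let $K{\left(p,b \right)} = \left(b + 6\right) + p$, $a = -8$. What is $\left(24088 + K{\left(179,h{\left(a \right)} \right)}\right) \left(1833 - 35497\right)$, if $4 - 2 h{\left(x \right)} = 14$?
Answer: $-816957952$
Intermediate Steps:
$h{\left(x \right)} = -5$ ($h{\left(x \right)} = 2 - 7 = -5$)
$K{\left(p,b \right)} = 6 + b + p$ ($K{\left(p,b \right)} = \left(6 + b\right) + p = 6 + b + p$)
$\left(24088 + K{\left(179,h{\left(a \right)} \right)}\right) \left(1833 - 35497\right) = \left(24088 + \left(6 - 5 + 179\right)\right) \left(1833 - 35497\right) = \left(24088 + 180\right) \left(-33664\right) = 24268 \left(-33664\right) = -816957952$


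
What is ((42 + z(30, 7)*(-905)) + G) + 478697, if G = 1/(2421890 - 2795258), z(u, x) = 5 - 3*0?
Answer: 177056332751/373368 ≈ 4.7421e+5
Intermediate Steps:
z(u, x) = 5 (z(u, x) = 5 - 1*0 = 5 + 0 = 5)
G = -1/373368 (G = 1/(-373368) = -1/373368 ≈ -2.6783e-6)
((42 + z(30, 7)*(-905)) + G) + 478697 = ((42 + 5*(-905)) - 1/373368) + 478697 = ((42 - 4525) - 1/373368) + 478697 = (-4483 - 1/373368) + 478697 = -1673808745/373368 + 478697 = 177056332751/373368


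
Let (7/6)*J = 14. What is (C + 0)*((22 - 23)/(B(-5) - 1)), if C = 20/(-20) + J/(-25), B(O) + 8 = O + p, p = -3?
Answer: -37/425 ≈ -0.087059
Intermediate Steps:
B(O) = -11 + O (B(O) = -8 + (O - 3) = -8 + (-3 + O) = -11 + O)
J = 12 (J = (6/7)*14 = 12)
C = -37/25 (C = 20/(-20) + 12/(-25) = 20*(-1/20) + 12*(-1/25) = -1 - 12/25 = -37/25 ≈ -1.4800)
(C + 0)*((22 - 23)/(B(-5) - 1)) = (-37/25 + 0)*((22 - 23)/((-11 - 5) - 1)) = -(-37)/(25*(-16 - 1)) = -(-37)/(25*(-17)) = -(-37)*(-1)/(25*17) = -37/25*1/17 = -37/425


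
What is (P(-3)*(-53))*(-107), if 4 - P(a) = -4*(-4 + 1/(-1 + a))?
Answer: -73723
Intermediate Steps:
P(a) = -12 + 4/(-1 + a) (P(a) = 4 - (-4)*(-4 + 1/(-1 + a)) = 4 - (16 - 4/(-1 + a)) = 4 + (-16 + 4/(-1 + a)) = -12 + 4/(-1 + a))
(P(-3)*(-53))*(-107) = ((4*(4 - 3*(-3))/(-1 - 3))*(-53))*(-107) = ((4*(4 + 9)/(-4))*(-53))*(-107) = ((4*(-¼)*13)*(-53))*(-107) = -13*(-53)*(-107) = 689*(-107) = -73723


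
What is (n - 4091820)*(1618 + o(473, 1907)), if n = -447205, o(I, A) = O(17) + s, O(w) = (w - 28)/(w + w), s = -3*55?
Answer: -224186983775/34 ≈ -6.5937e+9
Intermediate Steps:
s = -165
O(w) = (-28 + w)/(2*w) (O(w) = (-28 + w)/((2*w)) = (-28 + w)*(1/(2*w)) = (-28 + w)/(2*w))
o(I, A) = -5621/34 (o(I, A) = (½)*(-28 + 17)/17 - 165 = (½)*(1/17)*(-11) - 165 = -11/34 - 165 = -5621/34)
(n - 4091820)*(1618 + o(473, 1907)) = (-447205 - 4091820)*(1618 - 5621/34) = -4539025*49391/34 = -224186983775/34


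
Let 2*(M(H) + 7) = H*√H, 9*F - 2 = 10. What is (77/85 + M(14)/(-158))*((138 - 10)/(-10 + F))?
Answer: -1225056/87295 + 672*√14/1027 ≈ -11.585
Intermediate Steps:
F = 4/3 (F = 2/9 + (⅑)*10 = 2/9 + 10/9 = 4/3 ≈ 1.3333)
M(H) = -7 + H^(3/2)/2 (M(H) = -7 + (H*√H)/2 = -7 + H^(3/2)/2)
(77/85 + M(14)/(-158))*((138 - 10)/(-10 + F)) = (77/85 + (-7 + 14^(3/2)/2)/(-158))*((138 - 10)/(-10 + 4/3)) = (77*(1/85) + (-7 + (14*√14)/2)*(-1/158))*(128/(-26/3)) = (77/85 + (-7 + 7*√14)*(-1/158))*(128*(-3/26)) = (77/85 + (7/158 - 7*√14/158))*(-192/13) = (12761/13430 - 7*√14/158)*(-192/13) = -1225056/87295 + 672*√14/1027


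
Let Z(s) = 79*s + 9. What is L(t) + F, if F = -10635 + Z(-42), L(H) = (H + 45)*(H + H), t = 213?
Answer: 95964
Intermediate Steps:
Z(s) = 9 + 79*s
L(H) = 2*H*(45 + H) (L(H) = (45 + H)*(2*H) = 2*H*(45 + H))
F = -13944 (F = -10635 + (9 + 79*(-42)) = -10635 + (9 - 3318) = -10635 - 3309 = -13944)
L(t) + F = 2*213*(45 + 213) - 13944 = 2*213*258 - 13944 = 109908 - 13944 = 95964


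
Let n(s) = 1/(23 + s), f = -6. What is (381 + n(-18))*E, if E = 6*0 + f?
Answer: -11436/5 ≈ -2287.2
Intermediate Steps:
E = -6 (E = 6*0 - 6 = 0 - 6 = -6)
(381 + n(-18))*E = (381 + 1/(23 - 18))*(-6) = (381 + 1/5)*(-6) = (1906/5)*(-6) = -11436/5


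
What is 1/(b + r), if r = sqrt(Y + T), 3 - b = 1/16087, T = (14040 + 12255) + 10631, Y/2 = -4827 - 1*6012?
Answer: -194089655/985931204128 + 258791569*sqrt(953)/985931204128 ≈ 0.0079062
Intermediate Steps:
Y = -21678 (Y = 2*(-4827 - 1*6012) = 2*(-4827 - 6012) = 2*(-10839) = -21678)
T = 36926 (T = 26295 + 10631 = 36926)
b = 48260/16087 (b = 3 - 1/16087 = 48260/16087 ≈ 2.9999)
r = 4*sqrt(953) (r = sqrt(-21678 + 36926) = sqrt(15248) = 4*sqrt(953) ≈ 123.48)
1/(b + r) = 1/(48260/16087 + 4*sqrt(953))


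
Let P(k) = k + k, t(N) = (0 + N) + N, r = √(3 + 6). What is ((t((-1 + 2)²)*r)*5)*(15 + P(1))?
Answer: 510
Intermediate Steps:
r = 3 (r = √9 = 3)
t(N) = 2*N (t(N) = N + N = 2*N)
P(k) = 2*k
((t((-1 + 2)²)*r)*5)*(15 + P(1)) = (((2*(-1 + 2)²)*3)*5)*(15 + 2*1) = (((2*1²)*3)*5)*(15 + 2) = (((2*1)*3)*5)*17 = ((2*3)*5)*17 = (6*5)*17 = 30*17 = 510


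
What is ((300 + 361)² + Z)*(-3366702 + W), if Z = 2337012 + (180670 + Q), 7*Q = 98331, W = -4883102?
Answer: -171435481011808/7 ≈ -2.4491e+13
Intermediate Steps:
Q = 98331/7 (Q = (⅐)*98331 = 98331/7 ≈ 14047.)
Z = 17722105/7 (Z = 2337012 + (180670 + 98331/7) = 2337012 + 1363021/7 = 17722105/7 ≈ 2.5317e+6)
((300 + 361)² + Z)*(-3366702 + W) = ((300 + 361)² + 17722105/7)*(-3366702 - 4883102) = (661² + 17722105/7)*(-8249804) = (436921 + 17722105/7)*(-8249804) = (20780552/7)*(-8249804) = -171435481011808/7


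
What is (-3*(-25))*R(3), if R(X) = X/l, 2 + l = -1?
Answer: -75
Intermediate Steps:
l = -3 (l = -2 - 1 = -3)
R(X) = -X/3 (R(X) = X/(-3) = X*(-⅓) = -X/3)
(-3*(-25))*R(3) = (-3*(-25))*(-⅓*3) = 75*(-1) = -75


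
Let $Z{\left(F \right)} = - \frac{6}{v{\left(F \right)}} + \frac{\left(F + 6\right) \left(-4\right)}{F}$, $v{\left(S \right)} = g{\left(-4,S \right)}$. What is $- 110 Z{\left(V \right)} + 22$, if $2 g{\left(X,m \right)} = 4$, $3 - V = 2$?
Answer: $3432$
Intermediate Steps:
$V = 1$ ($V = 3 - 2 = 1$)
$g{\left(X,m \right)} = 2$ ($g{\left(X,m \right)} = \frac{1}{2} \cdot 4 = 2$)
$v{\left(S \right)} = 2$
$Z{\left(F \right)} = -3 + \frac{-24 - 4 F}{F}$ ($Z{\left(F \right)} = - \frac{6}{2} + \frac{\left(F + 6\right) \left(-4\right)}{F} = \left(-6\right) \frac{1}{2} + \frac{\left(6 + F\right) \left(-4\right)}{F} = -3 + \frac{-24 - 4 F}{F}$)
$- 110 Z{\left(V \right)} + 22 = - 110 \left(-7 - \frac{24}{1}\right) + 22 = - 110 \left(-7 - 24\right) + 22 = \left(-110\right) \left(-31\right) + 22 = 3410 + 22 = 3432$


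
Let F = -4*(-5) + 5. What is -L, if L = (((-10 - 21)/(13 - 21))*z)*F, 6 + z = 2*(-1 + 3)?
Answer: 775/4 ≈ 193.75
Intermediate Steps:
z = -2 (z = -6 + 2*(-1 + 3) = -6 + 2*2 = -6 + 4 = -2)
F = 25 (F = 20 + 5 = 25)
L = -775/4 (L = (((-10 - 21)/(13 - 21))*(-2))*25 = (-31/(-8)*(-2))*25 = (-31*(-⅛)*(-2))*25 = ((31/8)*(-2))*25 = -31/4*25 = -775/4 ≈ -193.75)
-L = -1*(-775/4) = 775/4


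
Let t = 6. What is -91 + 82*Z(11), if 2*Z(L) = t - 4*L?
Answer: -1649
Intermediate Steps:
Z(L) = 3 - 2*L (Z(L) = (6 - 4*L)/2 = 3 - 2*L)
-91 + 82*Z(11) = -91 + 82*(3 - 2*11) = -91 + 82*(3 - 22) = -91 + 82*(-19) = -91 - 1558 = -1649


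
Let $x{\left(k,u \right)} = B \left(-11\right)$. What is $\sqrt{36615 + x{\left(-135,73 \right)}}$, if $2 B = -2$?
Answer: $\sqrt{36626} \approx 191.38$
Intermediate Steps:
$B = -1$ ($B = \frac{1}{2} \left(-2\right) = -1$)
$x{\left(k,u \right)} = 11$ ($x{\left(k,u \right)} = \left(-1\right) \left(-11\right) = 11$)
$\sqrt{36615 + x{\left(-135,73 \right)}} = \sqrt{36615 + 11} = \sqrt{36626}$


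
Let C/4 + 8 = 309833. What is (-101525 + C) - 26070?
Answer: 1111705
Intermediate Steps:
C = 1239300 (C = -32 + 4*309833 = -32 + 1239332 = 1239300)
(-101525 + C) - 26070 = (-101525 + 1239300) - 26070 = 1137775 - 26070 = 1111705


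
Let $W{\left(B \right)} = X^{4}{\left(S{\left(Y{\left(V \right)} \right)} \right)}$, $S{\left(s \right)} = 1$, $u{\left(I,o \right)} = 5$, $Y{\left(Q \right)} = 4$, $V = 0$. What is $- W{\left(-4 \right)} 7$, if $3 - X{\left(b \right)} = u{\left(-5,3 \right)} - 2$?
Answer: $0$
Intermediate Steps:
$X{\left(b \right)} = 0$ ($X{\left(b \right)} = 3 - \left(5 - 2\right) = 3 - 3 = 0$)
$W{\left(B \right)} = 0$ ($W{\left(B \right)} = 0^{4} = 0$)
$- W{\left(-4 \right)} 7 = \left(-1\right) 0 \cdot 7 = 0 \cdot 7 = 0$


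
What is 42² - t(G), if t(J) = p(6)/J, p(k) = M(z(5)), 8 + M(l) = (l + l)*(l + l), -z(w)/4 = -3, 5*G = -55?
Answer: 19972/11 ≈ 1815.6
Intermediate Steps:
G = -11 (G = (⅕)*(-55) = -11)
z(w) = 12 (z(w) = -4*(-3) = 12)
M(l) = -8 + 4*l² (M(l) = -8 + (l + l)*(l + l) = -8 + (2*l)*(2*l) = -8 + 4*l²)
p(k) = 568 (p(k) = -8 + 4*12² = -8 + 4*144 = -8 + 576 = 568)
t(J) = 568/J
42² - t(G) = 42² - 568/(-11) = 1764 - 568*(-1)/11 = 1764 - 1*(-568/11) = 1764 + 568/11 = 19972/11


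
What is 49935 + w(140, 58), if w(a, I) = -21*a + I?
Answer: 47053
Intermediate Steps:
w(a, I) = I - 21*a
49935 + w(140, 58) = 49935 + (58 - 21*140) = 49935 + (58 - 2940) = 49935 - 2882 = 47053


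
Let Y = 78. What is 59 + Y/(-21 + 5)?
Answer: 433/8 ≈ 54.125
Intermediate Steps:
59 + Y/(-21 + 5) = 59 + 78/(-21 + 5) = 59 + 78/(-16) = 59 - 1/16*78 = 59 - 39/8 = 433/8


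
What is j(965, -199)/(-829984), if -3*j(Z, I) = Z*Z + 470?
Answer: 310565/829984 ≈ 0.37418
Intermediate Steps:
j(Z, I) = -470/3 - Z²/3 (j(Z, I) = -(Z*Z + 470)/3 = -(Z² + 470)/3 = -(470 + Z²)/3 = -470/3 - Z²/3)
j(965, -199)/(-829984) = (-470/3 - ⅓*965²)/(-829984) = (-470/3 - ⅓*931225)*(-1/829984) = (-470/3 - 931225/3)*(-1/829984) = -310565*(-1/829984) = 310565/829984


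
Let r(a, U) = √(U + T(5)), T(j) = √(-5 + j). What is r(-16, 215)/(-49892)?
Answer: -√215/49892 ≈ -0.00029389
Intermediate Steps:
r(a, U) = √U (r(a, U) = √(U + √(-5 + 5)) = √(U + √0) = √(U + 0) = √U)
r(-16, 215)/(-49892) = √215/(-49892) = √215*(-1/49892) = -√215/49892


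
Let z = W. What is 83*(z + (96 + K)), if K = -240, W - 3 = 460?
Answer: 26477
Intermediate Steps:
W = 463 (W = 3 + 460 = 463)
z = 463
83*(z + (96 + K)) = 83*(463 + (96 - 240)) = 83*(463 - 144) = 83*319 = 26477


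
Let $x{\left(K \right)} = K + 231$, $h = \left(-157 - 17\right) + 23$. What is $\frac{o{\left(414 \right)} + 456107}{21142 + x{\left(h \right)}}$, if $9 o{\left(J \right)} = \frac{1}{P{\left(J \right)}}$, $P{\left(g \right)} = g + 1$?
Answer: $\frac{851779823}{39632085} \approx 21.492$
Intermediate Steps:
$P{\left(g \right)} = 1 + g$
$h = -151$ ($h = -174 + 23 = -151$)
$x{\left(K \right)} = 231 + K$
$o{\left(J \right)} = \frac{1}{9 \left(1 + J\right)}$
$\frac{o{\left(414 \right)} + 456107}{21142 + x{\left(h \right)}} = \frac{\frac{1}{9 \left(1 + 414\right)} + 456107}{21142 + \left(231 - 151\right)} = \frac{\frac{1}{9 \cdot 415} + 456107}{21142 + 80} = \frac{\frac{1}{9} \cdot \frac{1}{415} + 456107}{21222} = \left(\frac{1}{3735} + 456107\right) \frac{1}{21222} = \frac{1703559646}{3735} \cdot \frac{1}{21222} = \frac{851779823}{39632085}$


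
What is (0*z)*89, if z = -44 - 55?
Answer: 0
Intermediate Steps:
z = -99
(0*z)*89 = (0*(-99))*89 = 0*89 = 0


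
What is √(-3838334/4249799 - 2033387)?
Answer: I*√36724595040109363053/4249799 ≈ 1426.0*I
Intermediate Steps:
√(-3838334/4249799 - 2033387) = √(-8641489877547/4249799) = I*√36724595040109363053/4249799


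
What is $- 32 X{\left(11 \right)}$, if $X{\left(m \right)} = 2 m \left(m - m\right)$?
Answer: $0$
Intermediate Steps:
$X{\left(m \right)} = 0$ ($X{\left(m \right)} = 2 m 0 = 0$)
$- 32 X{\left(11 \right)} = \left(-32\right) 0 = 0$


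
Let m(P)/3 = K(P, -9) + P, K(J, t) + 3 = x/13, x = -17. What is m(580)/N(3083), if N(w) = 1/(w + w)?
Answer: 138439032/13 ≈ 1.0649e+7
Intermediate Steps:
K(J, t) = -56/13 (K(J, t) = -3 - 17/13 = -56/13)
N(w) = 1/(2*w)
m(P) = -168/13 + 3*P (m(P) = 3*(-56/13 + P) = -168/13 + 3*P)
m(580)/N(3083) = (-168/13 + 3*580)/(((½)/3083)) = (-168/13 + 1740)/(((½)*(1/3083))) = 22452/(13*(1/6166)) = (22452/13)*6166 = 138439032/13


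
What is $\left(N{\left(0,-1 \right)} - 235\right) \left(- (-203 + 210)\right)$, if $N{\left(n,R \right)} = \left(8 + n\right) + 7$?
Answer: $1540$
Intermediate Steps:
$N{\left(n,R \right)} = 15 + n$
$\left(N{\left(0,-1 \right)} - 235\right) \left(- (-203 + 210)\right) = \left(\left(15 + 0\right) - 235\right) \left(- (-203 + 210)\right) = \left(15 - 235\right) \left(\left(-1\right) 7\right) = \left(-220\right) \left(-7\right) = 1540$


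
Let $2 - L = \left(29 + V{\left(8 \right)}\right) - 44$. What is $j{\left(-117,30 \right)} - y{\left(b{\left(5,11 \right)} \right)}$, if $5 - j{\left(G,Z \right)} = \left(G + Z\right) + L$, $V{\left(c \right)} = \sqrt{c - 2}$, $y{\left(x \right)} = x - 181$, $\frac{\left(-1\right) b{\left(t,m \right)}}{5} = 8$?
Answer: $296 + \sqrt{6} \approx 298.45$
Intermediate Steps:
$b{\left(t,m \right)} = -40$ ($b{\left(t,m \right)} = \left(-5\right) 8 = -40$)
$y{\left(x \right)} = -181 + x$
$V{\left(c \right)} = \sqrt{-2 + c}$
$L = 17 - \sqrt{6}$ ($L = 2 - \left(\left(29 + \sqrt{-2 + 8}\right) - 44\right) = 2 - \left(\left(29 + \sqrt{6}\right) - 44\right) = 2 - \left(-15 + \sqrt{6}\right) = 2 + \left(15 - \sqrt{6}\right) = 17 - \sqrt{6} \approx 14.551$)
$j{\left(G,Z \right)} = -12 + \sqrt{6} - G - Z$ ($j{\left(G,Z \right)} = 5 - \left(\left(G + Z\right) + \left(17 - \sqrt{6}\right)\right) = 5 - \left(17 + G + Z - \sqrt{6}\right) = -12 + \sqrt{6} - G - Z$)
$j{\left(-117,30 \right)} - y{\left(b{\left(5,11 \right)} \right)} = \left(-12 + \sqrt{6} - -117 - 30\right) - \left(-181 - 40\right) = \left(-12 + \sqrt{6} + 117 - 30\right) - -221 = \left(75 + \sqrt{6}\right) + 221 = 296 + \sqrt{6}$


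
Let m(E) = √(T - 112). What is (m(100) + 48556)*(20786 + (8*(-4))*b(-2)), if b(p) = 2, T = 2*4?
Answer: 1006177432 + 41444*I*√26 ≈ 1.0062e+9 + 2.1132e+5*I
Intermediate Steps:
T = 8
m(E) = 2*I*√26 (m(E) = √(8 - 112) = √(-104) = 2*I*√26)
(m(100) + 48556)*(20786 + (8*(-4))*b(-2)) = (2*I*√26 + 48556)*(20786 + (8*(-4))*2) = (48556 + 2*I*√26)*(20786 - 32*2) = (48556 + 2*I*√26)*(20786 - 64) = (48556 + 2*I*√26)*20722 = 1006177432 + 41444*I*√26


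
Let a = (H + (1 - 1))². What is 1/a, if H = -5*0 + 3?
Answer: ⅑ ≈ 0.11111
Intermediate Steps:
H = 3 (H = 0 + 3 = 3)
a = 9 (a = (3 + (1 - 1))² = (3 + 0)² = 3² = 9)
1/a = 1/9 = ⅑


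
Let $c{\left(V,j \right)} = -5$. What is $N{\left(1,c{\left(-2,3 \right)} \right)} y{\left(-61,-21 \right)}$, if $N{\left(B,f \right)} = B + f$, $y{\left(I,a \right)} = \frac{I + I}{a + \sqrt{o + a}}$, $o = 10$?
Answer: $- \frac{2562}{113} - \frac{122 i \sqrt{11}}{113} \approx -22.673 - 3.5808 i$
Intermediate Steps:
$y{\left(I,a \right)} = \frac{2 I}{a + \sqrt{10 + a}}$ ($y{\left(I,a \right)} = \frac{I + I}{a + \sqrt{10 + a}} = \frac{2 I}{a + \sqrt{10 + a}}$)
$N{\left(1,c{\left(-2,3 \right)} \right)} y{\left(-61,-21 \right)} = \left(1 - 5\right) 2 \left(-61\right) \frac{1}{-21 + \sqrt{10 - 21}} = - 4 \cdot 2 \left(-61\right) \frac{1}{-21 + \sqrt{-11}} = - 4 \cdot 2 \left(-61\right) \frac{1}{-21 + i \sqrt{11}} = - 4 \left(- \frac{122}{-21 + i \sqrt{11}}\right) = \frac{488}{-21 + i \sqrt{11}}$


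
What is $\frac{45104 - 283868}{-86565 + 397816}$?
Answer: $- \frac{238764}{311251} \approx -0.76711$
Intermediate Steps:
$\frac{45104 - 283868}{-86565 + 397816} = - \frac{238764}{311251}$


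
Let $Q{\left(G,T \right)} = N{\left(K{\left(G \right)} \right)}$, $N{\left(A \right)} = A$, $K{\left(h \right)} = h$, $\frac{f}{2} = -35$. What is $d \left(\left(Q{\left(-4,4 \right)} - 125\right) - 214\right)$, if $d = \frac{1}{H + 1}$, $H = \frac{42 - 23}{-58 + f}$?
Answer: $- \frac{43904}{109} \approx -402.79$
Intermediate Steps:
$f = -70$ ($f = 2 \left(-35\right) = -70$)
$H = - \frac{19}{128}$ ($H = \frac{42 - 23}{-58 - 70} = \frac{19}{-128} = 19 \left(- \frac{1}{128}\right) = - \frac{19}{128} \approx -0.14844$)
$Q{\left(G,T \right)} = G$
$d = \frac{128}{109}$ ($d = \frac{1}{- \frac{19}{128} + 1} = \frac{1}{\frac{109}{128}} = \frac{128}{109} \approx 1.1743$)
$d \left(\left(Q{\left(-4,4 \right)} - 125\right) - 214\right) = \frac{128 \left(\left(-4 - 125\right) - 214\right)}{109} = \frac{128 \left(-129 - 214\right)}{109} = \frac{128}{109} \left(-343\right) = - \frac{43904}{109}$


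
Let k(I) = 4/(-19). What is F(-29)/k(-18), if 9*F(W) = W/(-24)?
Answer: -551/864 ≈ -0.63773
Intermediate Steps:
F(W) = -W/216 (F(W) = (W/(-24))/9 = (W*(-1/24))/9 = (-W/24)/9 = -W/216)
k(I) = -4/19 (k(I) = 4*(-1/19) = -4/19)
F(-29)/k(-18) = (-1/216*(-29))/(-4/19) = (29/216)*(-19/4) = -551/864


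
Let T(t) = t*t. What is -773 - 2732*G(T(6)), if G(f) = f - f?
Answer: -773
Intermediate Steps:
T(t) = t²
G(f) = 0
-773 - 2732*G(T(6)) = -773 - 2732*0 = -773 - 683*0 = -773 + 0 = -773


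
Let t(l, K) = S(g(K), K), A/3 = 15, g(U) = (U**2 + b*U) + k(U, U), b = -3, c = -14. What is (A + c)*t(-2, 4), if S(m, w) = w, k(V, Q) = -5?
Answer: 124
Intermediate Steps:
g(U) = -5 + U**2 - 3*U (g(U) = (U**2 - 3*U) - 5 = -5 + U**2 - 3*U)
A = 45 (A = 3*15 = 45)
t(l, K) = K
(A + c)*t(-2, 4) = (45 - 14)*4 = 31*4 = 124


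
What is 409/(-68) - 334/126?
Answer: -37123/4284 ≈ -8.6655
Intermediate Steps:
409/(-68) - 334/126 = 409*(-1/68) - 334*1/126 = -409/68 - 167/63 = -37123/4284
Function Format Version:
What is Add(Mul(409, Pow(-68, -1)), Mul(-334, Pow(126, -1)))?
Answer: Rational(-37123, 4284) ≈ -8.6655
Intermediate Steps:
Add(Mul(409, Pow(-68, -1)), Mul(-334, Pow(126, -1))) = Add(Mul(409, Rational(-1, 68)), Mul(-334, Rational(1, 126))) = Add(Rational(-409, 68), Rational(-167, 63)) = Rational(-37123, 4284)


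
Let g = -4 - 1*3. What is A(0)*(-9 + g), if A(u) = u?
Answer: 0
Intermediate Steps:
g = -7 (g = -4 - 3 = -7)
A(0)*(-9 + g) = 0*(-9 - 7) = 0*(-16) = 0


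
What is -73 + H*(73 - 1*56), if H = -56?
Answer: -1025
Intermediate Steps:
-73 + H*(73 - 1*56) = -73 - 56*(73 - 1*56) = -73 - 56*(73 - 56) = -73 - 56*17 = -73 - 952 = -1025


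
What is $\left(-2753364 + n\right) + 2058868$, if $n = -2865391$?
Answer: $-3559887$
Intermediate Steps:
$\left(-2753364 + n\right) + 2058868 = \left(-2753364 - 2865391\right) + 2058868 = -5618755 + 2058868 = -3559887$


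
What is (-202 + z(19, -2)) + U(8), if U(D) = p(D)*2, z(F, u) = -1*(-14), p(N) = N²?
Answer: -60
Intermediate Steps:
z(F, u) = 14
U(D) = 2*D² (U(D) = D²*2 = 2*D²)
(-202 + z(19, -2)) + U(8) = (-202 + 14) + 2*8² = -188 + 2*64 = -188 + 128 = -60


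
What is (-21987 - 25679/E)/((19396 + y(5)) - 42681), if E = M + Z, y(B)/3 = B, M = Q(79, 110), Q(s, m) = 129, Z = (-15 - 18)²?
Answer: 5361169/5668572 ≈ 0.94577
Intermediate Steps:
Z = 1089 (Z = (-33)² = 1089)
M = 129
y(B) = 3*B
E = 1218 (E = 129 + 1089 = 1218)
(-21987 - 25679/E)/((19396 + y(5)) - 42681) = (-21987 - 25679/1218)/((19396 + 3*5) - 42681) = (-21987 - 25679*1/1218)/((19396 + 15) - 42681) = (-21987 - 25679/1218)/(19411 - 42681) = -26805845/1218/(-23270) = -26805845/1218*(-1/23270) = 5361169/5668572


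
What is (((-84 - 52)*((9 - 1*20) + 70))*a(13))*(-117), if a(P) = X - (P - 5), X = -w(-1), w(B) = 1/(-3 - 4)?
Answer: -51634440/7 ≈ -7.3764e+6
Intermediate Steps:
w(B) = -1/7 (w(B) = 1/(-7) = -1/7)
X = 1/7 (X = -1*(-1/7) = 1/7 ≈ 0.14286)
a(P) = 36/7 - P (a(P) = 1/7 - (P - 5) = 1/7 - (-5 + P) = 1/7 + (5 - P) = 36/7 - P)
(((-84 - 52)*((9 - 1*20) + 70))*a(13))*(-117) = (((-84 - 52)*((9 - 1*20) + 70))*(36/7 - 1*13))*(-117) = ((-136*((9 - 20) + 70))*(36/7 - 13))*(-117) = (-136*(-11 + 70)*(-55/7))*(-117) = (-136*59*(-55/7))*(-117) = -8024*(-55/7)*(-117) = (441320/7)*(-117) = -51634440/7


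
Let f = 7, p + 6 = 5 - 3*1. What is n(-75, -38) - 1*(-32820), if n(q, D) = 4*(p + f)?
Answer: 32832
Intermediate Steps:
p = -4 (p = -6 + (5 - 3*1) = -6 + (5 - 3) = -6 + 2 = -4)
n(q, D) = 12 (n(q, D) = 4*(-4 + 7) = 4*3 = 12)
n(-75, -38) - 1*(-32820) = 12 - 1*(-32820) = 12 + 32820 = 32832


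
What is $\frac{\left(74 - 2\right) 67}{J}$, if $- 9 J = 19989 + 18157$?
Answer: $- \frac{21708}{19073} \approx -1.1382$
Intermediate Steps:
$J = - \frac{38146}{9}$ ($J = - \frac{19989 + 18157}{9} = \left(- \frac{1}{9}\right) 38146 = - \frac{38146}{9} \approx -4238.4$)
$\frac{\left(74 - 2\right) 67}{J} = \frac{\left(74 - 2\right) 67}{- \frac{38146}{9}} = 72 \cdot 67 \left(- \frac{9}{38146}\right) = 4824 \left(- \frac{9}{38146}\right) = - \frac{21708}{19073}$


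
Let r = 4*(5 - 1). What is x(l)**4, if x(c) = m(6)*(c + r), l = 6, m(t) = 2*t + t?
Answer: 24591257856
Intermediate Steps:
m(t) = 3*t
r = 16 (r = 4*4 = 16)
x(c) = 288 + 18*c (x(c) = (3*6)*(c + 16) = 18*(16 + c) = 288 + 18*c)
x(l)**4 = (288 + 18*6)**4 = (288 + 108)**4 = 396**4 = 24591257856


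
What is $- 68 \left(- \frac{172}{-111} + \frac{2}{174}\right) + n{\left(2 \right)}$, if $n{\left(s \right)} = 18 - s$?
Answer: $- \frac{96732}{1073} \approx -90.151$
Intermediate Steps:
$- 68 \left(- \frac{172}{-111} + \frac{2}{174}\right) + n{\left(2 \right)} = - 68 \left(- \frac{172}{-111} + \frac{2}{174}\right) + \left(18 - 2\right) = - 68 \left(\left(-172\right) \left(- \frac{1}{111}\right) + 2 \cdot \frac{1}{174}\right) + \left(18 - 2\right) = - 68 \left(\frac{172}{111} + \frac{1}{87}\right) + 16 = \left(-68\right) \frac{1675}{1073} + 16 = - \frac{113900}{1073} + 16 = - \frac{96732}{1073}$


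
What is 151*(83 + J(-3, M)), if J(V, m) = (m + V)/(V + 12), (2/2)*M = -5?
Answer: 111589/9 ≈ 12399.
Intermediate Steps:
M = -5
J(V, m) = (V + m)/(12 + V)
151*(83 + J(-3, M)) = 151*(83 + (-3 - 5)/(12 - 3)) = 151*(83 - 8/9) = 151*(739/9) = 111589/9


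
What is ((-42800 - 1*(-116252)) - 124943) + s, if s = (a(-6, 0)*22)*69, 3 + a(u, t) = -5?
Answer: -63635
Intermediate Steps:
a(u, t) = -8 (a(u, t) = -3 - 5 = -8)
s = -12144 (s = -8*22*69 = -176*69 = -12144)
((-42800 - 1*(-116252)) - 124943) + s = ((-42800 - 1*(-116252)) - 124943) - 12144 = ((-42800 + 116252) - 124943) - 12144 = (73452 - 124943) - 12144 = -51491 - 12144 = -63635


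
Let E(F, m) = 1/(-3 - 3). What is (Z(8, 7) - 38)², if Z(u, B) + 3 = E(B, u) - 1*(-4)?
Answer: 49729/36 ≈ 1381.4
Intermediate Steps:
E(F, m) = -⅙ (E(F, m) = 1/(-6) = -⅙)
Z(u, B) = ⅚ (Z(u, B) = -3 + (-⅙ - 1*(-4)) = -3 + (-⅙ + 4) = -3 + 23/6 = ⅚)
(Z(8, 7) - 38)² = (⅚ - 38)² = (-223/6)² = 49729/36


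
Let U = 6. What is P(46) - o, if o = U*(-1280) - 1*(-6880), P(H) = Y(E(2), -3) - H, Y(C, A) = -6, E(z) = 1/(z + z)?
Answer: 748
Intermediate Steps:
E(z) = 1/(2*z)
P(H) = -6 - H
o = -800 (o = 6*(-1280) - 1*(-6880) = -7680 + 6880 = -800)
P(46) - o = (-6 - 1*46) - 1*(-800) = (-6 - 46) + 800 = -52 + 800 = 748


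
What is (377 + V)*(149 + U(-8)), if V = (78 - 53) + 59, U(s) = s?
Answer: 65001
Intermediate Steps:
V = 84 (V = 25 + 59 = 84)
(377 + V)*(149 + U(-8)) = (377 + 84)*(149 - 8) = 461*141 = 65001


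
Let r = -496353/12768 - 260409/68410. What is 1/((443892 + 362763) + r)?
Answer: 145576480/117423782072593 ≈ 1.2398e-6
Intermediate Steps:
r = -6213401807/145576480 (r = -496353*1/12768 - 260409*1/68410 = -165451/4256 - 260409/68410 = -6213401807/145576480 ≈ -42.681)
1/((443892 + 362763) + r) = 1/((443892 + 362763) - 6213401807/145576480) = 1/(806655 - 6213401807/145576480) = 1/(117423782072593/145576480) = 145576480/117423782072593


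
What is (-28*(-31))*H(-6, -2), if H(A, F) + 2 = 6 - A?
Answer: 8680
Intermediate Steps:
H(A, F) = 4 - A (H(A, F) = -2 + (6 - A) = 4 - A)
(-28*(-31))*H(-6, -2) = (-28*(-31))*(4 - 1*(-6)) = 868*(4 + 6) = 868*10 = 8680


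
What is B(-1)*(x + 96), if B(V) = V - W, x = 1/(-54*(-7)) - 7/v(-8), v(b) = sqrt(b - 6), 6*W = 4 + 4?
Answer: -36289/162 - 7*I*sqrt(14)/6 ≈ -224.01 - 4.3653*I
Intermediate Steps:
W = 4/3 (W = (4 + 4)/6 = (1/6)*8 = 4/3 ≈ 1.3333)
v(b) = sqrt(-6 + b)
x = 1/378 + I*sqrt(14)/2 (x = 1/(-54*(-7)) - 7/sqrt(-6 - 8) = -1/54*(-1/7) - 7*(-I*sqrt(14)/14) = 1/378 - 7*(-I*sqrt(14)/14) = 1/378 - (-1)*I*sqrt(14)/2 = 1/378 + I*sqrt(14)/2 ≈ 0.0026455 + 1.8708*I)
B(V) = -4/3 + V (B(V) = V - 1*4/3 = V - 4/3 = -4/3 + V)
B(-1)*(x + 96) = (-4/3 - 1)*((1/378 + I*sqrt(14)/2) + 96) = -7*(36289/378 + I*sqrt(14)/2)/3 = -36289/162 - 7*I*sqrt(14)/6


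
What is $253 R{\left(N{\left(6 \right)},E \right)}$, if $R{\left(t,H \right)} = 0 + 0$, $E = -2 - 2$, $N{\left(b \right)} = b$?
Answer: $0$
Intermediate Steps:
$E = -4$ ($E = -2 - 2 = -4$)
$R{\left(t,H \right)} = 0$
$253 R{\left(N{\left(6 \right)},E \right)} = 253 \cdot 0 = 0$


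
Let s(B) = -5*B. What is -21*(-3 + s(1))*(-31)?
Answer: -5208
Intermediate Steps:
-21*(-3 + s(1))*(-31) = -21*(-3 - 5*1)*(-31) = -21*(-3 - 5)*(-31) = -21*(-8)*(-31) = 168*(-31) = -5208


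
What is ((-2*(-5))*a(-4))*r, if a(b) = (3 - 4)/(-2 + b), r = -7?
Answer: -35/3 ≈ -11.667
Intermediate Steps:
a(b) = -1/(-2 + b)
((-2*(-5))*a(-4))*r = ((-2*(-5))*(-1/(-2 - 4)))*(-7) = (10*(-1/(-6)))*(-7) = (10*(-1*(-⅙)))*(-7) = (10*(⅙))*(-7) = (5/3)*(-7) = -35/3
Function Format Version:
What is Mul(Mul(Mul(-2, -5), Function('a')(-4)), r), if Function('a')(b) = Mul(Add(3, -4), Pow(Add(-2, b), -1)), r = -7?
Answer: Rational(-35, 3) ≈ -11.667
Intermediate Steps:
Function('a')(b) = Mul(-1, Pow(Add(-2, b), -1))
Mul(Mul(Mul(-2, -5), Function('a')(-4)), r) = Mul(Mul(Mul(-2, -5), Mul(-1, Pow(Add(-2, -4), -1))), -7) = Mul(Mul(10, Mul(-1, Pow(-6, -1))), -7) = Mul(Mul(10, Mul(-1, Rational(-1, 6))), -7) = Mul(Mul(10, Rational(1, 6)), -7) = Mul(Rational(5, 3), -7) = Rational(-35, 3)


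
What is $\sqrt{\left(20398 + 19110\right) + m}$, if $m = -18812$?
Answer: $2 \sqrt{5174} \approx 143.86$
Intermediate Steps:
$\sqrt{\left(20398 + 19110\right) + m} = \sqrt{\left(20398 + 19110\right) - 18812} = \sqrt{39508 - 18812} = \sqrt{20696} = 2 \sqrt{5174}$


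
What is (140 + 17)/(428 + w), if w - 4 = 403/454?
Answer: 71278/196531 ≈ 0.36268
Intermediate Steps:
w = 2219/454 (w = 4 + 403/454 = 2219/454 ≈ 4.8877)
(140 + 17)/(428 + w) = (140 + 17)/(428 + 2219/454) = 157/(196531/454) = 157*(454/196531) = 71278/196531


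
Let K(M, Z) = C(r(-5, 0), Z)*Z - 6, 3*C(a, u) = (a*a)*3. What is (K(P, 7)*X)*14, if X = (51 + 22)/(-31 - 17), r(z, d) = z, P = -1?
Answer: -86359/24 ≈ -3598.3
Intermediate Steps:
C(a, u) = a**2 (C(a, u) = ((a*a)*3)/3 = (a**2*3)/3 = (3*a**2)/3 = a**2)
K(M, Z) = -6 + 25*Z (K(M, Z) = (-5)**2*Z - 6 = 25*Z - 6 = -6 + 25*Z)
X = -73/48 (X = 73/(-48) = 73*(-1/48) = -73/48 ≈ -1.5208)
(K(P, 7)*X)*14 = ((-6 + 25*7)*(-73/48))*14 = ((-6 + 175)*(-73/48))*14 = (169*(-73/48))*14 = -12337/48*14 = -86359/24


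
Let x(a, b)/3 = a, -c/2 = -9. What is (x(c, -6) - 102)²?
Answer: 2304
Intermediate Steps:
c = 18 (c = -2*(-9) = 18)
x(a, b) = 3*a
(x(c, -6) - 102)² = (3*18 - 102)² = (54 - 102)² = (-48)² = 2304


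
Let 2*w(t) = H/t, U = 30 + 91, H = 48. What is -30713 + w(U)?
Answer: -3716249/121 ≈ -30713.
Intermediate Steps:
U = 121
w(t) = 24/t (w(t) = (48/t)/2 = 24/t)
-30713 + w(U) = -30713 + 24/121 = -3716249/121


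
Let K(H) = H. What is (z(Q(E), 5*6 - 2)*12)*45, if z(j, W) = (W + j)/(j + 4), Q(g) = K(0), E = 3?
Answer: 3780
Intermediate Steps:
Q(g) = 0
z(j, W) = (W + j)/(4 + j)
(z(Q(E), 5*6 - 2)*12)*45 = ((((5*6 - 2) + 0)/(4 + 0))*12)*45 = ((((30 - 2) + 0)/4)*12)*45 = (((28 + 0)/4)*12)*45 = (((1/4)*28)*12)*45 = (7*12)*45 = 84*45 = 3780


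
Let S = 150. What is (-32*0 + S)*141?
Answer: 21150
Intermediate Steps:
(-32*0 + S)*141 = (-32*0 + 150)*141 = (0 + 150)*141 = 150*141 = 21150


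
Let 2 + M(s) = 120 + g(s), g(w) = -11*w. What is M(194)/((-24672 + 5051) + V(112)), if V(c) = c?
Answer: 96/929 ≈ 0.10334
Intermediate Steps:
M(s) = 118 - 11*s (M(s) = -2 + (120 - 11*s) = 118 - 11*s)
M(194)/((-24672 + 5051) + V(112)) = (118 - 11*194)/((-24672 + 5051) + 112) = (118 - 2134)/(-19621 + 112) = -2016/(-19509) = -2016*(-1/19509) = 96/929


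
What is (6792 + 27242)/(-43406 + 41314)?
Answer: -17017/1046 ≈ -16.269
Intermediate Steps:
(6792 + 27242)/(-43406 + 41314) = 34034/(-2092) = 34034*(-1/2092) = -17017/1046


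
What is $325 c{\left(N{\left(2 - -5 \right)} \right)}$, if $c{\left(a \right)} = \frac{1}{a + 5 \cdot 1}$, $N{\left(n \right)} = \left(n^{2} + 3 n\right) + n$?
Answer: $\frac{325}{82} \approx 3.9634$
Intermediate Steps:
$N{\left(n \right)} = n^{2} + 4 n$
$c{\left(a \right)} = \frac{1}{5 + a}$ ($c{\left(a \right)} = \frac{1}{a + 5} = \frac{1}{5 + a}$)
$325 c{\left(N{\left(2 - -5 \right)} \right)} = \frac{325}{5 + \left(2 - -5\right) \left(4 + \left(2 - -5\right)\right)} = \frac{325}{5 + \left(2 + 5\right) \left(4 + \left(2 + 5\right)\right)} = \frac{325}{5 + 7 \left(4 + 7\right)} = \frac{325}{5 + 7 \cdot 11} = \frac{325}{5 + 77} = \frac{325}{82}$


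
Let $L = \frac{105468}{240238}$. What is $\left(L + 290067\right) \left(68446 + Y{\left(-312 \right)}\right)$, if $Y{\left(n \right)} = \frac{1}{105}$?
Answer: $\frac{83469318249999839}{4204165} \approx 1.9854 \cdot 10^{10}$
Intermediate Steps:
$Y{\left(n \right)} = \frac{1}{105}$
$L = \frac{52734}{120119}$ ($L = 105468 \cdot \frac{1}{240238} = \frac{52734}{120119} \approx 0.43901$)
$\left(L + 290067\right) \left(68446 + Y{\left(-312 \right)}\right) = \left(\frac{52734}{120119} + 290067\right) \left(68446 + \frac{1}{105}\right) = \frac{34842610707}{120119} \cdot \frac{7186831}{105} = \frac{83469318249999839}{4204165}$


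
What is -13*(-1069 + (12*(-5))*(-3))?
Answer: 11557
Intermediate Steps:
-13*(-1069 + (12*(-5))*(-3)) = -13*(-1069 - 60*(-3)) = -13*(-1069 + 180) = -13*(-889) = 11557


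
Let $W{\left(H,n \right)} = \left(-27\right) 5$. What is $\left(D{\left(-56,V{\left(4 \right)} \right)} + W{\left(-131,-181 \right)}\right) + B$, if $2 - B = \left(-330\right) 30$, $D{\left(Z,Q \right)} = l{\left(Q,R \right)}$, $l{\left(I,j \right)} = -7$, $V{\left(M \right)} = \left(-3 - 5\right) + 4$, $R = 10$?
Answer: $9760$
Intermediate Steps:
$W{\left(H,n \right)} = -135$
$V{\left(M \right)} = -4$ ($V{\left(M \right)} = -8 + 4 = -4$)
$D{\left(Z,Q \right)} = -7$
$B = 9902$ ($B = 2 - \left(-330\right) 30 = 2 - -9900 = 2 + 9900 = 9902$)
$\left(D{\left(-56,V{\left(4 \right)} \right)} + W{\left(-131,-181 \right)}\right) + B = \left(-7 - 135\right) + 9902 = -142 + 9902 = 9760$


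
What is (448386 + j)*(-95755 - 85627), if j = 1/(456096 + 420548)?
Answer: -35648355446190235/438322 ≈ -8.1329e+10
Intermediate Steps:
j = 1/876644 ≈ 1.1407e-6
(448386 + j)*(-95755 - 85627) = (448386 + 1/876644)*(-95755 - 85627) = (393074896585/876644)*(-181382) = -35648355446190235/438322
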